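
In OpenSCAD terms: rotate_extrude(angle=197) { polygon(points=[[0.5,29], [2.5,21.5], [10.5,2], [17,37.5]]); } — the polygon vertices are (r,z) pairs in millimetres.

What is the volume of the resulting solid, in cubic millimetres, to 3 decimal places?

Profile (r,z), 4 vertices: (0.5,29) (2.5,21.5) (10.5,2) (17,37.5)
edge 0: (0.5,29)→(2.5,21.5)  cross = 0.5·21.5 − 2.5·29 = -61.7500; (r_i+r_j)·cross = 3·-61.7500 = -185.2500
edge 1: (2.5,21.5)→(10.5,2)  cross = 2.5·2 − 10.5·21.5 = -220.7500; (r_i+r_j)·cross = 13·-220.7500 = -2869.7500
edge 2: (10.5,2)→(17,37.5)  cross = 10.5·37.5 − 17·2 = 359.7500; (r_i+r_j)·cross = 27.5·359.7500 = 9893.1250
edge 3: (17,37.5)→(0.5,29)  cross = 17·29 − 0.5·37.5 = 474.2500; (r_i+r_j)·cross = 17.5·474.2500 = 8299.3750
Σcross = 551.5000 → A = |Σcross|/2 = 275.7500 mm²
Σ(r_i+r_j)·cross = 15137.5000 → first moment M = |Σ|/6 = 2522.9167
R_c = M/A = 2522.9167/275.7500 = 9.1493 mm
θ = 197° = 3.438299 rad
V = θ·R_c·A = 3.438299·9.1493·275.7500 = 8674.541 mm³

Volume = 8674.541 mm³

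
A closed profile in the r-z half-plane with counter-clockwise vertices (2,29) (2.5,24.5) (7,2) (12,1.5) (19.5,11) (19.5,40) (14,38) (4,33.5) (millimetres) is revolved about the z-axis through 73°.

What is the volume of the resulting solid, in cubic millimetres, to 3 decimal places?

Volume = 7519.389 mm³

Profile (r,z), 8 vertices: (2,29) (2.5,24.5) (7,2) (12,1.5) (19.5,11) (19.5,40) (14,38) (4,33.5)
edge 0: (2,29)→(2.5,24.5)  cross = 2·24.5 − 2.5·29 = -23.5000; (r_i+r_j)·cross = 4.5·-23.5000 = -105.7500
edge 1: (2.5,24.5)→(7,2)  cross = 2.5·2 − 7·24.5 = -166.5000; (r_i+r_j)·cross = 9.5·-166.5000 = -1581.7500
edge 2: (7,2)→(12,1.5)  cross = 7·1.5 − 12·2 = -13.5000; (r_i+r_j)·cross = 19·-13.5000 = -256.5000
edge 3: (12,1.5)→(19.5,11)  cross = 12·11 − 19.5·1.5 = 102.7500; (r_i+r_j)·cross = 31.5·102.7500 = 3236.6250
edge 4: (19.5,11)→(19.5,40)  cross = 19.5·40 − 19.5·11 = 565.5000; (r_i+r_j)·cross = 39·565.5000 = 22054.5000
edge 5: (19.5,40)→(14,38)  cross = 19.5·38 − 14·40 = 181.0000; (r_i+r_j)·cross = 33.5·181.0000 = 6063.5000
edge 6: (14,38)→(4,33.5)  cross = 14·33.5 − 4·38 = 317.0000; (r_i+r_j)·cross = 18·317.0000 = 5706.0000
edge 7: (4,33.5)→(2,29)  cross = 4·29 − 2·33.5 = 49.0000; (r_i+r_j)·cross = 6·49.0000 = 294.0000
Σcross = 1011.7500 → A = |Σcross|/2 = 505.8750 mm²
Σ(r_i+r_j)·cross = 35410.6250 → first moment M = |Σ|/6 = 5901.7708
R_c = M/A = 5901.7708/505.8750 = 11.6665 mm
θ = 73° = 1.274090 rad
V = θ·R_c·A = 1.274090·11.6665·505.8750 = 7519.389 mm³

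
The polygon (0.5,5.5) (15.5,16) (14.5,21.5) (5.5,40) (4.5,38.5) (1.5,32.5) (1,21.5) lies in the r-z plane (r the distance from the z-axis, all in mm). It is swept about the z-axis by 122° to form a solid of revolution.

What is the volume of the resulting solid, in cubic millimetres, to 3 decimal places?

Profile (r,z), 7 vertices: (0.5,5.5) (15.5,16) (14.5,21.5) (5.5,40) (4.5,38.5) (1.5,32.5) (1,21.5)
edge 0: (0.5,5.5)→(15.5,16)  cross = 0.5·16 − 15.5·5.5 = -77.2500; (r_i+r_j)·cross = 16·-77.2500 = -1236.0000
edge 1: (15.5,16)→(14.5,21.5)  cross = 15.5·21.5 − 14.5·16 = 101.2500; (r_i+r_j)·cross = 30·101.2500 = 3037.5000
edge 2: (14.5,21.5)→(5.5,40)  cross = 14.5·40 − 5.5·21.5 = 461.7500; (r_i+r_j)·cross = 20·461.7500 = 9235.0000
edge 3: (5.5,40)→(4.5,38.5)  cross = 5.5·38.5 − 4.5·40 = 31.7500; (r_i+r_j)·cross = 10·31.7500 = 317.5000
edge 4: (4.5,38.5)→(1.5,32.5)  cross = 4.5·32.5 − 1.5·38.5 = 88.5000; (r_i+r_j)·cross = 6·88.5000 = 531.0000
edge 5: (1.5,32.5)→(1,21.5)  cross = 1.5·21.5 − 1·32.5 = -0.2500; (r_i+r_j)·cross = 2.5·-0.2500 = -0.6250
edge 6: (1,21.5)→(0.5,5.5)  cross = 1·5.5 − 0.5·21.5 = -5.2500; (r_i+r_j)·cross = 1.5·-5.2500 = -7.8750
Σcross = 600.5000 → A = |Σcross|/2 = 300.2500 mm²
Σ(r_i+r_j)·cross = 11876.5000 → first moment M = |Σ|/6 = 1979.4167
R_c = M/A = 1979.4167/300.2500 = 6.5926 mm
θ = 122° = 2.129302 rad
V = θ·R_c·A = 2.129302·6.5926·300.2500 = 4214.775 mm³

Volume = 4214.775 mm³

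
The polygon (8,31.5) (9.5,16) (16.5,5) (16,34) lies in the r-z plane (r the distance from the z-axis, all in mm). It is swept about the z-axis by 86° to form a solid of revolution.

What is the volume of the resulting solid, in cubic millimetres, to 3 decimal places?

Volume = 3145.717 mm³

Profile (r,z), 4 vertices: (8,31.5) (9.5,16) (16.5,5) (16,34)
edge 0: (8,31.5)→(9.5,16)  cross = 8·16 − 9.5·31.5 = -171.2500; (r_i+r_j)·cross = 17.5·-171.2500 = -2996.8750
edge 1: (9.5,16)→(16.5,5)  cross = 9.5·5 − 16.5·16 = -216.5000; (r_i+r_j)·cross = 26·-216.5000 = -5629.0000
edge 2: (16.5,5)→(16,34)  cross = 16.5·34 − 16·5 = 481.0000; (r_i+r_j)·cross = 32.5·481.0000 = 15632.5000
edge 3: (16,34)→(8,31.5)  cross = 16·31.5 − 8·34 = 232.0000; (r_i+r_j)·cross = 24·232.0000 = 5568.0000
Σcross = 325.2500 → A = |Σcross|/2 = 162.6250 mm²
Σ(r_i+r_j)·cross = 12574.6250 → first moment M = |Σ|/6 = 2095.7708
R_c = M/A = 2095.7708/162.6250 = 12.8871 mm
θ = 86° = 1.500983 rad
V = θ·R_c·A = 1.500983·12.8871·162.6250 = 3145.717 mm³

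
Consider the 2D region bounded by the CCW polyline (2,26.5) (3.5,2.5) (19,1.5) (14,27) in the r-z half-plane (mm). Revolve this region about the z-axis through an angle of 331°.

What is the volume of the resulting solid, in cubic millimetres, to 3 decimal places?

Volume = 19136.204 mm³

Profile (r,z), 4 vertices: (2,26.5) (3.5,2.5) (19,1.5) (14,27)
edge 0: (2,26.5)→(3.5,2.5)  cross = 2·2.5 − 3.5·26.5 = -87.7500; (r_i+r_j)·cross = 5.5·-87.7500 = -482.6250
edge 1: (3.5,2.5)→(19,1.5)  cross = 3.5·1.5 − 19·2.5 = -42.2500; (r_i+r_j)·cross = 22.5·-42.2500 = -950.6250
edge 2: (19,1.5)→(14,27)  cross = 19·27 − 14·1.5 = 492.0000; (r_i+r_j)·cross = 33·492.0000 = 16236.0000
edge 3: (14,27)→(2,26.5)  cross = 14·26.5 − 2·27 = 317.0000; (r_i+r_j)·cross = 16·317.0000 = 5072.0000
Σcross = 679.0000 → A = |Σcross|/2 = 339.5000 mm²
Σ(r_i+r_j)·cross = 19874.7500 → first moment M = |Σ|/6 = 3312.4583
R_c = M/A = 3312.4583/339.5000 = 9.7569 mm
θ = 331° = 5.777040 rad
V = θ·R_c·A = 5.777040·9.7569·339.5000 = 19136.204 mm³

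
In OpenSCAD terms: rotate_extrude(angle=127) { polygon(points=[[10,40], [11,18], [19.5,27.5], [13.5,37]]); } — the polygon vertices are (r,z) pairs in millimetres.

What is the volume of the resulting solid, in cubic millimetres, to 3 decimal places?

Profile (r,z), 4 vertices: (10,40) (11,18) (19.5,27.5) (13.5,37)
edge 0: (10,40)→(11,18)  cross = 10·18 − 11·40 = -260.0000; (r_i+r_j)·cross = 21·-260.0000 = -5460.0000
edge 1: (11,18)→(19.5,27.5)  cross = 11·27.5 − 19.5·18 = -48.5000; (r_i+r_j)·cross = 30.5·-48.5000 = -1479.2500
edge 2: (19.5,27.5)→(13.5,37)  cross = 19.5·37 − 13.5·27.5 = 350.2500; (r_i+r_j)·cross = 33·350.2500 = 11558.2500
edge 3: (13.5,37)→(10,40)  cross = 13.5·40 − 10·37 = 170.0000; (r_i+r_j)·cross = 23.5·170.0000 = 3995.0000
Σcross = 211.7500 → A = |Σcross|/2 = 105.8750 mm²
Σ(r_i+r_j)·cross = 8614.0000 → first moment M = |Σ|/6 = 1435.6667
R_c = M/A = 1435.6667/105.8750 = 13.5600 mm
θ = 127° = 2.216568 rad
V = θ·R_c·A = 2.216568·13.5600·105.8750 = 3182.253 mm³

Volume = 3182.253 mm³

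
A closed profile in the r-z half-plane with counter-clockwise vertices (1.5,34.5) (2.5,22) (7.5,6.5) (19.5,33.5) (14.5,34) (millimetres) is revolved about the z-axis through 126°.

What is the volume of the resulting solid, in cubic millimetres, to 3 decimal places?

Volume = 5452.156 mm³

Profile (r,z), 5 vertices: (1.5,34.5) (2.5,22) (7.5,6.5) (19.5,33.5) (14.5,34)
edge 0: (1.5,34.5)→(2.5,22)  cross = 1.5·22 − 2.5·34.5 = -53.2500; (r_i+r_j)·cross = 4·-53.2500 = -213.0000
edge 1: (2.5,22)→(7.5,6.5)  cross = 2.5·6.5 − 7.5·22 = -148.7500; (r_i+r_j)·cross = 10·-148.7500 = -1487.5000
edge 2: (7.5,6.5)→(19.5,33.5)  cross = 7.5·33.5 − 19.5·6.5 = 124.5000; (r_i+r_j)·cross = 27·124.5000 = 3361.5000
edge 3: (19.5,33.5)→(14.5,34)  cross = 19.5·34 − 14.5·33.5 = 177.2500; (r_i+r_j)·cross = 34·177.2500 = 6026.5000
edge 4: (14.5,34)→(1.5,34.5)  cross = 14.5·34.5 − 1.5·34 = 449.2500; (r_i+r_j)·cross = 16·449.2500 = 7188.0000
Σcross = 549.0000 → A = |Σcross|/2 = 274.5000 mm²
Σ(r_i+r_j)·cross = 14875.5000 → first moment M = |Σ|/6 = 2479.2500
R_c = M/A = 2479.2500/274.5000 = 9.0319 mm
θ = 126° = 2.199115 rad
V = θ·R_c·A = 2.199115·9.0319·274.5000 = 5452.156 mm³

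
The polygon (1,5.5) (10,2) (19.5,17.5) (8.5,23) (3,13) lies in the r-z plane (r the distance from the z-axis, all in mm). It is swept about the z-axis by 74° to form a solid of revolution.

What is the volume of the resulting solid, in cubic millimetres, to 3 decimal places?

Volume = 2650.517 mm³

Profile (r,z), 5 vertices: (1,5.5) (10,2) (19.5,17.5) (8.5,23) (3,13)
edge 0: (1,5.5)→(10,2)  cross = 1·2 − 10·5.5 = -53.0000; (r_i+r_j)·cross = 11·-53.0000 = -583.0000
edge 1: (10,2)→(19.5,17.5)  cross = 10·17.5 − 19.5·2 = 136.0000; (r_i+r_j)·cross = 29.5·136.0000 = 4012.0000
edge 2: (19.5,17.5)→(8.5,23)  cross = 19.5·23 − 8.5·17.5 = 299.7500; (r_i+r_j)·cross = 28·299.7500 = 8393.0000
edge 3: (8.5,23)→(3,13)  cross = 8.5·13 − 3·23 = 41.5000; (r_i+r_j)·cross = 11.5·41.5000 = 477.2500
edge 4: (3,13)→(1,5.5)  cross = 3·5.5 − 1·13 = 3.5000; (r_i+r_j)·cross = 4·3.5000 = 14.0000
Σcross = 427.7500 → A = |Σcross|/2 = 213.8750 mm²
Σ(r_i+r_j)·cross = 12313.2500 → first moment M = |Σ|/6 = 2052.2083
R_c = M/A = 2052.2083/213.8750 = 9.5954 mm
θ = 74° = 1.291544 rad
V = θ·R_c·A = 1.291544·9.5954·213.8750 = 2650.517 mm³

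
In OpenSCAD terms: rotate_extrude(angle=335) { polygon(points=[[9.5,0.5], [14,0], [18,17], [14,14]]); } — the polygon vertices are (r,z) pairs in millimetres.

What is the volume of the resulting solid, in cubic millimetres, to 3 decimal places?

Volume = 4812.447 mm³

Profile (r,z), 4 vertices: (9.5,0.5) (14,0) (18,17) (14,14)
edge 0: (9.5,0.5)→(14,0)  cross = 9.5·0 − 14·0.5 = -7.0000; (r_i+r_j)·cross = 23.5·-7.0000 = -164.5000
edge 1: (14,0)→(18,17)  cross = 14·17 − 18·0 = 238.0000; (r_i+r_j)·cross = 32·238.0000 = 7616.0000
edge 2: (18,17)→(14,14)  cross = 18·14 − 14·17 = 14.0000; (r_i+r_j)·cross = 32·14.0000 = 448.0000
edge 3: (14,14)→(9.5,0.5)  cross = 14·0.5 − 9.5·14 = -126.0000; (r_i+r_j)·cross = 23.5·-126.0000 = -2961.0000
Σcross = 119.0000 → A = |Σcross|/2 = 59.5000 mm²
Σ(r_i+r_j)·cross = 4938.5000 → first moment M = |Σ|/6 = 823.0833
R_c = M/A = 823.0833/59.5000 = 13.8333 mm
θ = 335° = 5.846853 rad
V = θ·R_c·A = 5.846853·13.8333·59.5000 = 4812.447 mm³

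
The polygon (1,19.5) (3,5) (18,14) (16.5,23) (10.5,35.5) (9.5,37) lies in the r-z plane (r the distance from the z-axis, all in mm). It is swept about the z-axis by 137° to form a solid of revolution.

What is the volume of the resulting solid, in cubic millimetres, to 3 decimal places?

Profile (r,z), 6 vertices: (1,19.5) (3,5) (18,14) (16.5,23) (10.5,35.5) (9.5,37)
edge 0: (1,19.5)→(3,5)  cross = 1·5 − 3·19.5 = -53.5000; (r_i+r_j)·cross = 4·-53.5000 = -214.0000
edge 1: (3,5)→(18,14)  cross = 3·14 − 18·5 = -48.0000; (r_i+r_j)·cross = 21·-48.0000 = -1008.0000
edge 2: (18,14)→(16.5,23)  cross = 18·23 − 16.5·14 = 183.0000; (r_i+r_j)·cross = 34.5·183.0000 = 6313.5000
edge 3: (16.5,23)→(10.5,35.5)  cross = 16.5·35.5 − 10.5·23 = 344.2500; (r_i+r_j)·cross = 27·344.2500 = 9294.7500
edge 4: (10.5,35.5)→(9.5,37)  cross = 10.5·37 − 9.5·35.5 = 51.2500; (r_i+r_j)·cross = 20·51.2500 = 1025.0000
edge 5: (9.5,37)→(1,19.5)  cross = 9.5·19.5 − 1·37 = 148.2500; (r_i+r_j)·cross = 10.5·148.2500 = 1556.6250
Σcross = 625.2500 → A = |Σcross|/2 = 312.6250 mm²
Σ(r_i+r_j)·cross = 16967.8750 → first moment M = |Σ|/6 = 2827.9792
R_c = M/A = 2827.9792/312.6250 = 9.0459 mm
θ = 137° = 2.391101 rad
V = θ·R_c·A = 2.391101·9.0459·312.6250 = 6761.984 mm³

Volume = 6761.984 mm³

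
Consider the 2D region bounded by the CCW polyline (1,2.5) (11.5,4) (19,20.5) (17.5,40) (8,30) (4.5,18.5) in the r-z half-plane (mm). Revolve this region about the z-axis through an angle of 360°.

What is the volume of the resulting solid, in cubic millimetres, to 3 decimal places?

Profile (r,z), 6 vertices: (1,2.5) (11.5,4) (19,20.5) (17.5,40) (8,30) (4.5,18.5)
edge 0: (1,2.5)→(11.5,4)  cross = 1·4 − 11.5·2.5 = -24.7500; (r_i+r_j)·cross = 12.5·-24.7500 = -309.3750
edge 1: (11.5,4)→(19,20.5)  cross = 11.5·20.5 − 19·4 = 159.7500; (r_i+r_j)·cross = 30.5·159.7500 = 4872.3750
edge 2: (19,20.5)→(17.5,40)  cross = 19·40 − 17.5·20.5 = 401.2500; (r_i+r_j)·cross = 36.5·401.2500 = 14645.6250
edge 3: (17.5,40)→(8,30)  cross = 17.5·30 − 8·40 = 205.0000; (r_i+r_j)·cross = 25.5·205.0000 = 5227.5000
edge 4: (8,30)→(4.5,18.5)  cross = 8·18.5 − 4.5·30 = 13.0000; (r_i+r_j)·cross = 12.5·13.0000 = 162.5000
edge 5: (4.5,18.5)→(1,2.5)  cross = 4.5·2.5 − 1·18.5 = -7.2500; (r_i+r_j)·cross = 5.5·-7.2500 = -39.8750
Σcross = 747.0000 → A = |Σcross|/2 = 373.5000 mm²
Σ(r_i+r_j)·cross = 24558.7500 → first moment M = |Σ|/6 = 4093.1250
R_c = M/A = 4093.1250/373.5000 = 10.9588 mm
θ = 360° = 6.283185 rad
V = θ·R_c·A = 6.283185·10.9588·373.5000 = 25717.863 mm³

Volume = 25717.863 mm³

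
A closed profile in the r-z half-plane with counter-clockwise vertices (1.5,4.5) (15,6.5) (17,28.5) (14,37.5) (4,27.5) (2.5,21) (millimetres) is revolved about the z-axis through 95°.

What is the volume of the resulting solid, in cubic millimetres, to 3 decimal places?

Profile (r,z), 6 vertices: (1.5,4.5) (15,6.5) (17,28.5) (14,37.5) (4,27.5) (2.5,21)
edge 0: (1.5,4.5)→(15,6.5)  cross = 1.5·6.5 − 15·4.5 = -57.7500; (r_i+r_j)·cross = 16.5·-57.7500 = -952.8750
edge 1: (15,6.5)→(17,28.5)  cross = 15·28.5 − 17·6.5 = 317.0000; (r_i+r_j)·cross = 32·317.0000 = 10144.0000
edge 2: (17,28.5)→(14,37.5)  cross = 17·37.5 − 14·28.5 = 238.5000; (r_i+r_j)·cross = 31·238.5000 = 7393.5000
edge 3: (14,37.5)→(4,27.5)  cross = 14·27.5 − 4·37.5 = 235.0000; (r_i+r_j)·cross = 18·235.0000 = 4230.0000
edge 4: (4,27.5)→(2.5,21)  cross = 4·21 − 2.5·27.5 = 15.2500; (r_i+r_j)·cross = 6.5·15.2500 = 99.1250
edge 5: (2.5,21)→(1.5,4.5)  cross = 2.5·4.5 − 1.5·21 = -20.2500; (r_i+r_j)·cross = 4·-20.2500 = -81.0000
Σcross = 727.7500 → A = |Σcross|/2 = 363.8750 mm²
Σ(r_i+r_j)·cross = 20832.7500 → first moment M = |Σ|/6 = 3472.1250
R_c = M/A = 3472.1250/363.8750 = 9.5421 mm
θ = 95° = 1.658063 rad
V = θ·R_c·A = 1.658063·9.5421·363.8750 = 5757.001 mm³

Volume = 5757.001 mm³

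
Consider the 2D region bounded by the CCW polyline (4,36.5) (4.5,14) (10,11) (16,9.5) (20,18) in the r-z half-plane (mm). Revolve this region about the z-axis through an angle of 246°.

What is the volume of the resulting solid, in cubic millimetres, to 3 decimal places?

Volume = 10720.626 mm³

Profile (r,z), 5 vertices: (4,36.5) (4.5,14) (10,11) (16,9.5) (20,18)
edge 0: (4,36.5)→(4.5,14)  cross = 4·14 − 4.5·36.5 = -108.2500; (r_i+r_j)·cross = 8.5·-108.2500 = -920.1250
edge 1: (4.5,14)→(10,11)  cross = 4.5·11 − 10·14 = -90.5000; (r_i+r_j)·cross = 14.5·-90.5000 = -1312.2500
edge 2: (10,11)→(16,9.5)  cross = 10·9.5 − 16·11 = -81.0000; (r_i+r_j)·cross = 26·-81.0000 = -2106.0000
edge 3: (16,9.5)→(20,18)  cross = 16·18 − 20·9.5 = 98.0000; (r_i+r_j)·cross = 36·98.0000 = 3528.0000
edge 4: (20,18)→(4,36.5)  cross = 20·36.5 − 4·18 = 658.0000; (r_i+r_j)·cross = 24·658.0000 = 15792.0000
Σcross = 476.2500 → A = |Σcross|/2 = 238.1250 mm²
Σ(r_i+r_j)·cross = 14981.6250 → first moment M = |Σ|/6 = 2496.9375
R_c = M/A = 2496.9375/238.1250 = 10.4858 mm
θ = 246° = 4.293510 rad
V = θ·R_c·A = 4.293510·10.4858·238.1250 = 10720.626 mm³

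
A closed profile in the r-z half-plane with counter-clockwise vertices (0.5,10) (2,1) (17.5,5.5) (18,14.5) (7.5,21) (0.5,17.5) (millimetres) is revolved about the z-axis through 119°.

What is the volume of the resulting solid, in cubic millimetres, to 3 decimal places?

Volume = 4550.666 mm³

Profile (r,z), 6 vertices: (0.5,10) (2,1) (17.5,5.5) (18,14.5) (7.5,21) (0.5,17.5)
edge 0: (0.5,10)→(2,1)  cross = 0.5·1 − 2·10 = -19.5000; (r_i+r_j)·cross = 2.5·-19.5000 = -48.7500
edge 1: (2,1)→(17.5,5.5)  cross = 2·5.5 − 17.5·1 = -6.5000; (r_i+r_j)·cross = 19.5·-6.5000 = -126.7500
edge 2: (17.5,5.5)→(18,14.5)  cross = 17.5·14.5 − 18·5.5 = 154.7500; (r_i+r_j)·cross = 35.5·154.7500 = 5493.6250
edge 3: (18,14.5)→(7.5,21)  cross = 18·21 − 7.5·14.5 = 269.2500; (r_i+r_j)·cross = 25.5·269.2500 = 6865.8750
edge 4: (7.5,21)→(0.5,17.5)  cross = 7.5·17.5 − 0.5·21 = 120.7500; (r_i+r_j)·cross = 8·120.7500 = 966.0000
edge 5: (0.5,17.5)→(0.5,10)  cross = 0.5·10 − 0.5·17.5 = -3.7500; (r_i+r_j)·cross = 1·-3.7500 = -3.7500
Σcross = 515.0000 → A = |Σcross|/2 = 257.5000 mm²
Σ(r_i+r_j)·cross = 13146.2500 → first moment M = |Σ|/6 = 2191.0417
R_c = M/A = 2191.0417/257.5000 = 8.5089 mm
θ = 119° = 2.076942 rad
V = θ·R_c·A = 2.076942·8.5089·257.5000 = 4550.666 mm³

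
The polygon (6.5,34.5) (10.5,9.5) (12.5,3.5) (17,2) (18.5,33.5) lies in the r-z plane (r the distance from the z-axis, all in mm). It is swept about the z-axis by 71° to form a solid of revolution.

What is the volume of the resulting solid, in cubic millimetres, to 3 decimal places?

Profile (r,z), 5 vertices: (6.5,34.5) (10.5,9.5) (12.5,3.5) (17,2) (18.5,33.5)
edge 0: (6.5,34.5)→(10.5,9.5)  cross = 6.5·9.5 − 10.5·34.5 = -300.5000; (r_i+r_j)·cross = 17·-300.5000 = -5108.5000
edge 1: (10.5,9.5)→(12.5,3.5)  cross = 10.5·3.5 − 12.5·9.5 = -82.0000; (r_i+r_j)·cross = 23·-82.0000 = -1886.0000
edge 2: (12.5,3.5)→(17,2)  cross = 12.5·2 − 17·3.5 = -34.5000; (r_i+r_j)·cross = 29.5·-34.5000 = -1017.7500
edge 3: (17,2)→(18.5,33.5)  cross = 17·33.5 − 18.5·2 = 532.5000; (r_i+r_j)·cross = 35.5·532.5000 = 18903.7500
edge 4: (18.5,33.5)→(6.5,34.5)  cross = 18.5·34.5 − 6.5·33.5 = 420.5000; (r_i+r_j)·cross = 25·420.5000 = 10512.5000
Σcross = 536.0000 → A = |Σcross|/2 = 268.0000 mm²
Σ(r_i+r_j)·cross = 21404.0000 → first moment M = |Σ|/6 = 3567.3333
R_c = M/A = 3567.3333/268.0000 = 13.3109 mm
θ = 71° = 1.239184 rad
V = θ·R_c·A = 1.239184·13.3109·268.0000 = 4420.582 mm³

Volume = 4420.582 mm³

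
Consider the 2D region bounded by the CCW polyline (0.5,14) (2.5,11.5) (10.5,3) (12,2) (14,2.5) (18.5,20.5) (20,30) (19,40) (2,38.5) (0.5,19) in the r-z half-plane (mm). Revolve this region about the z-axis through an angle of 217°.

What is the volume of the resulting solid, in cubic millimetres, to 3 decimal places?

Profile (r,z), 10 vertices: (0.5,14) (2.5,11.5) (10.5,3) (12,2) (14,2.5) (18.5,20.5) (20,30) (19,40) (2,38.5) (0.5,19)
edge 0: (0.5,14)→(2.5,11.5)  cross = 0.5·11.5 − 2.5·14 = -29.2500; (r_i+r_j)·cross = 3·-29.2500 = -87.7500
edge 1: (2.5,11.5)→(10.5,3)  cross = 2.5·3 − 10.5·11.5 = -113.2500; (r_i+r_j)·cross = 13·-113.2500 = -1472.2500
edge 2: (10.5,3)→(12,2)  cross = 10.5·2 − 12·3 = -15.0000; (r_i+r_j)·cross = 22.5·-15.0000 = -337.5000
edge 3: (12,2)→(14,2.5)  cross = 12·2.5 − 14·2 = 2.0000; (r_i+r_j)·cross = 26·2.0000 = 52.0000
edge 4: (14,2.5)→(18.5,20.5)  cross = 14·20.5 − 18.5·2.5 = 240.7500; (r_i+r_j)·cross = 32.5·240.7500 = 7824.3750
edge 5: (18.5,20.5)→(20,30)  cross = 18.5·30 − 20·20.5 = 145.0000; (r_i+r_j)·cross = 38.5·145.0000 = 5582.5000
edge 6: (20,30)→(19,40)  cross = 20·40 − 19·30 = 230.0000; (r_i+r_j)·cross = 39·230.0000 = 8970.0000
edge 7: (19,40)→(2,38.5)  cross = 19·38.5 − 2·40 = 651.5000; (r_i+r_j)·cross = 21·651.5000 = 13681.5000
edge 8: (2,38.5)→(0.5,19)  cross = 2·19 − 0.5·38.5 = 18.7500; (r_i+r_j)·cross = 2.5·18.7500 = 46.8750
edge 9: (0.5,19)→(0.5,14)  cross = 0.5·14 − 0.5·19 = -2.5000; (r_i+r_j)·cross = 1·-2.5000 = -2.5000
Σcross = 1128.0000 → A = |Σcross|/2 = 564.0000 mm²
Σ(r_i+r_j)·cross = 34257.2500 → first moment M = |Σ|/6 = 5709.5417
R_c = M/A = 5709.5417/564.0000 = 10.1233 mm
θ = 217° = 3.787364 rad
V = θ·R_c·A = 3.787364·10.1233·564.0000 = 21624.115 mm³

Volume = 21624.115 mm³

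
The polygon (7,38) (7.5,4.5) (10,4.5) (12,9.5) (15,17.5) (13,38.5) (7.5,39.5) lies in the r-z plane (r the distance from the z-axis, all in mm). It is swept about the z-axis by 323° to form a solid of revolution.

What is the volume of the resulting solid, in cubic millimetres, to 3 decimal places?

Volume = 12573.781 mm³

Profile (r,z), 7 vertices: (7,38) (7.5,4.5) (10,4.5) (12,9.5) (15,17.5) (13,38.5) (7.5,39.5)
edge 0: (7,38)→(7.5,4.5)  cross = 7·4.5 − 7.5·38 = -253.5000; (r_i+r_j)·cross = 14.5·-253.5000 = -3675.7500
edge 1: (7.5,4.5)→(10,4.5)  cross = 7.5·4.5 − 10·4.5 = -11.2500; (r_i+r_j)·cross = 17.5·-11.2500 = -196.8750
edge 2: (10,4.5)→(12,9.5)  cross = 10·9.5 − 12·4.5 = 41.0000; (r_i+r_j)·cross = 22·41.0000 = 902.0000
edge 3: (12,9.5)→(15,17.5)  cross = 12·17.5 − 15·9.5 = 67.5000; (r_i+r_j)·cross = 27·67.5000 = 1822.5000
edge 4: (15,17.5)→(13,38.5)  cross = 15·38.5 − 13·17.5 = 350.0000; (r_i+r_j)·cross = 28·350.0000 = 9800.0000
edge 5: (13,38.5)→(7.5,39.5)  cross = 13·39.5 − 7.5·38.5 = 224.7500; (r_i+r_j)·cross = 20.5·224.7500 = 4607.3750
edge 6: (7.5,39.5)→(7,38)  cross = 7.5·38 − 7·39.5 = 8.5000; (r_i+r_j)·cross = 14.5·8.5000 = 123.2500
Σcross = 427.0000 → A = |Σcross|/2 = 213.5000 mm²
Σ(r_i+r_j)·cross = 13382.5000 → first moment M = |Σ|/6 = 2230.4167
R_c = M/A = 2230.4167/213.5000 = 10.4469 mm
θ = 323° = 5.637413 rad
V = θ·R_c·A = 5.637413·10.4469·213.5000 = 12573.781 mm³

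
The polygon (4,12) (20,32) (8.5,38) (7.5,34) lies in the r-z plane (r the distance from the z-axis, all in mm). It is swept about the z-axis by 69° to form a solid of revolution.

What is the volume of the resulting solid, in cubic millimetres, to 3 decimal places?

Profile (r,z), 4 vertices: (4,12) (20,32) (8.5,38) (7.5,34)
edge 0: (4,12)→(20,32)  cross = 4·32 − 20·12 = -112.0000; (r_i+r_j)·cross = 24·-112.0000 = -2688.0000
edge 1: (20,32)→(8.5,38)  cross = 20·38 − 8.5·32 = 488.0000; (r_i+r_j)·cross = 28.5·488.0000 = 13908.0000
edge 2: (8.5,38)→(7.5,34)  cross = 8.5·34 − 7.5·38 = 4.0000; (r_i+r_j)·cross = 16·4.0000 = 64.0000
edge 3: (7.5,34)→(4,12)  cross = 7.5·12 − 4·34 = -46.0000; (r_i+r_j)·cross = 11.5·-46.0000 = -529.0000
Σcross = 334.0000 → A = |Σcross|/2 = 167.0000 mm²
Σ(r_i+r_j)·cross = 10755.0000 → first moment M = |Σ|/6 = 1792.5000
R_c = M/A = 1792.5000/167.0000 = 10.7335 mm
θ = 69° = 1.204277 rad
V = θ·R_c·A = 1.204277·10.7335·167.0000 = 2158.667 mm³

Volume = 2158.667 mm³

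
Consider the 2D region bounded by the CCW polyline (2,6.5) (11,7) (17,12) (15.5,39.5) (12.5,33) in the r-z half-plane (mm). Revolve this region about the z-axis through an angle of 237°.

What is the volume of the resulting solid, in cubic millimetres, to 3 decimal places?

Profile (r,z), 5 vertices: (2,6.5) (11,7) (17,12) (15.5,39.5) (12.5,33)
edge 0: (2,6.5)→(11,7)  cross = 2·7 − 11·6.5 = -57.5000; (r_i+r_j)·cross = 13·-57.5000 = -747.5000
edge 1: (11,7)→(17,12)  cross = 11·12 − 17·7 = 13.0000; (r_i+r_j)·cross = 28·13.0000 = 364.0000
edge 2: (17,12)→(15.5,39.5)  cross = 17·39.5 − 15.5·12 = 485.5000; (r_i+r_j)·cross = 32.5·485.5000 = 15778.7500
edge 3: (15.5,39.5)→(12.5,33)  cross = 15.5·33 − 12.5·39.5 = 17.7500; (r_i+r_j)·cross = 28·17.7500 = 497.0000
edge 4: (12.5,33)→(2,6.5)  cross = 12.5·6.5 − 2·33 = 15.2500; (r_i+r_j)·cross = 14.5·15.2500 = 221.1250
Σcross = 474.0000 → A = |Σcross|/2 = 237.0000 mm²
Σ(r_i+r_j)·cross = 16113.3750 → first moment M = |Σ|/6 = 2685.5625
R_c = M/A = 2685.5625/237.0000 = 11.3315 mm
θ = 237° = 4.136430 rad
V = θ·R_c·A = 4.136430·11.3315·237.0000 = 11108.642 mm³

Volume = 11108.642 mm³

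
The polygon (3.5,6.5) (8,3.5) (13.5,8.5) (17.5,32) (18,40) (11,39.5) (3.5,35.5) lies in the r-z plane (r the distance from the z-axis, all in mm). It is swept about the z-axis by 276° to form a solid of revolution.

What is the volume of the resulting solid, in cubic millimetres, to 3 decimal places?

Profile (r,z), 7 vertices: (3.5,6.5) (8,3.5) (13.5,8.5) (17.5,32) (18,40) (11,39.5) (3.5,35.5)
edge 0: (3.5,6.5)→(8,3.5)  cross = 3.5·3.5 − 8·6.5 = -39.7500; (r_i+r_j)·cross = 11.5·-39.7500 = -457.1250
edge 1: (8,3.5)→(13.5,8.5)  cross = 8·8.5 − 13.5·3.5 = 20.7500; (r_i+r_j)·cross = 21.5·20.7500 = 446.1250
edge 2: (13.5,8.5)→(17.5,32)  cross = 13.5·32 − 17.5·8.5 = 283.2500; (r_i+r_j)·cross = 31·283.2500 = 8780.7500
edge 3: (17.5,32)→(18,40)  cross = 17.5·40 − 18·32 = 124.0000; (r_i+r_j)·cross = 35.5·124.0000 = 4402.0000
edge 4: (18,40)→(11,39.5)  cross = 18·39.5 − 11·40 = 271.0000; (r_i+r_j)·cross = 29·271.0000 = 7859.0000
edge 5: (11,39.5)→(3.5,35.5)  cross = 11·35.5 − 3.5·39.5 = 252.2500; (r_i+r_j)·cross = 14.5·252.2500 = 3657.6250
edge 6: (3.5,35.5)→(3.5,6.5)  cross = 3.5·6.5 − 3.5·35.5 = -101.5000; (r_i+r_j)·cross = 7·-101.5000 = -710.5000
Σcross = 810.0000 → A = |Σcross|/2 = 405.0000 mm²
Σ(r_i+r_j)·cross = 23977.8750 → first moment M = |Σ|/6 = 3996.3125
R_c = M/A = 3996.3125/405.0000 = 9.8674 mm
θ = 276° = 4.817109 rad
V = θ·R_c·A = 4.817109·9.8674·405.0000 = 19250.672 mm³

Volume = 19250.672 mm³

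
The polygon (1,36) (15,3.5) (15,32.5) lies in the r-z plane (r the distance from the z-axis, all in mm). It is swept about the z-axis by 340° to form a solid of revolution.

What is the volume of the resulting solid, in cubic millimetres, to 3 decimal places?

Profile (r,z), 3 vertices: (1,36) (15,3.5) (15,32.5)
edge 0: (1,36)→(15,3.5)  cross = 1·3.5 − 15·36 = -536.5000; (r_i+r_j)·cross = 16·-536.5000 = -8584.0000
edge 1: (15,3.5)→(15,32.5)  cross = 15·32.5 − 15·3.5 = 435.0000; (r_i+r_j)·cross = 30·435.0000 = 13050.0000
edge 2: (15,32.5)→(1,36)  cross = 15·36 − 1·32.5 = 507.5000; (r_i+r_j)·cross = 16·507.5000 = 8120.0000
Σcross = 406.0000 → A = |Σcross|/2 = 203.0000 mm²
Σ(r_i+r_j)·cross = 12586.0000 → first moment M = |Σ|/6 = 2097.6667
R_c = M/A = 2097.6667/203.0000 = 10.3333 mm
θ = 340° = 5.934119 rad
V = θ·R_c·A = 5.934119·10.3333·203.0000 = 12447.805 mm³

Volume = 12447.805 mm³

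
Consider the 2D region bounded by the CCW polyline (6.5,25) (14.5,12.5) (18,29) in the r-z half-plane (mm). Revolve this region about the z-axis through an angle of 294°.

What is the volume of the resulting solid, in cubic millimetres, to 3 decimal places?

Profile (r,z), 3 vertices: (6.5,25) (14.5,12.5) (18,29)
edge 0: (6.5,25)→(14.5,12.5)  cross = 6.5·12.5 − 14.5·25 = -281.2500; (r_i+r_j)·cross = 21·-281.2500 = -5906.2500
edge 1: (14.5,12.5)→(18,29)  cross = 14.5·29 − 18·12.5 = 195.5000; (r_i+r_j)·cross = 32.5·195.5000 = 6353.7500
edge 2: (18,29)→(6.5,25)  cross = 18·25 − 6.5·29 = 261.5000; (r_i+r_j)·cross = 24.5·261.5000 = 6406.7500
Σcross = 175.7500 → A = |Σcross|/2 = 87.8750 mm²
Σ(r_i+r_j)·cross = 6854.2500 → first moment M = |Σ|/6 = 1142.3750
R_c = M/A = 1142.3750/87.8750 = 13.0000 mm
θ = 294° = 5.131268 rad
V = θ·R_c·A = 5.131268·13.0000·87.8750 = 5861.832 mm³

Volume = 5861.832 mm³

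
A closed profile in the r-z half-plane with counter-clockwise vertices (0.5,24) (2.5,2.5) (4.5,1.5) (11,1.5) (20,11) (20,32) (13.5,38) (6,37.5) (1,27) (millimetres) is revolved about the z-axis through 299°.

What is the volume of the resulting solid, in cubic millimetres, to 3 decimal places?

Volume = 31782.832 mm³

Profile (r,z), 9 vertices: (0.5,24) (2.5,2.5) (4.5,1.5) (11,1.5) (20,11) (20,32) (13.5,38) (6,37.5) (1,27)
edge 0: (0.5,24)→(2.5,2.5)  cross = 0.5·2.5 − 2.5·24 = -58.7500; (r_i+r_j)·cross = 3·-58.7500 = -176.2500
edge 1: (2.5,2.5)→(4.5,1.5)  cross = 2.5·1.5 − 4.5·2.5 = -7.5000; (r_i+r_j)·cross = 7·-7.5000 = -52.5000
edge 2: (4.5,1.5)→(11,1.5)  cross = 4.5·1.5 − 11·1.5 = -9.7500; (r_i+r_j)·cross = 15.5·-9.7500 = -151.1250
edge 3: (11,1.5)→(20,11)  cross = 11·11 − 20·1.5 = 91.0000; (r_i+r_j)·cross = 31·91.0000 = 2821.0000
edge 4: (20,11)→(20,32)  cross = 20·32 − 20·11 = 420.0000; (r_i+r_j)·cross = 40·420.0000 = 16800.0000
edge 5: (20,32)→(13.5,38)  cross = 20·38 − 13.5·32 = 328.0000; (r_i+r_j)·cross = 33.5·328.0000 = 10988.0000
edge 6: (13.5,38)→(6,37.5)  cross = 13.5·37.5 − 6·38 = 278.2500; (r_i+r_j)·cross = 19.5·278.2500 = 5425.8750
edge 7: (6,37.5)→(1,27)  cross = 6·27 − 1·37.5 = 124.5000; (r_i+r_j)·cross = 7·124.5000 = 871.5000
edge 8: (1,27)→(0.5,24)  cross = 1·24 − 0.5·27 = 10.5000; (r_i+r_j)·cross = 1.5·10.5000 = 15.7500
Σcross = 1176.2500 → A = |Σcross|/2 = 588.1250 mm²
Σ(r_i+r_j)·cross = 36542.2500 → first moment M = |Σ|/6 = 6090.3750
R_c = M/A = 6090.3750/588.1250 = 10.3556 mm
θ = 299° = 5.218534 rad
V = θ·R_c·A = 5.218534·10.3556·588.1250 = 31782.832 mm³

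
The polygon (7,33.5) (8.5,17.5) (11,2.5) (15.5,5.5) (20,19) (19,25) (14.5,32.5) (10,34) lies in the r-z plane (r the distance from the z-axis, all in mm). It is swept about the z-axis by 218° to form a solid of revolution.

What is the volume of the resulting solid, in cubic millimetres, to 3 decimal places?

Profile (r,z), 8 vertices: (7,33.5) (8.5,17.5) (11,2.5) (15.5,5.5) (20,19) (19,25) (14.5,32.5) (10,34)
edge 0: (7,33.5)→(8.5,17.5)  cross = 7·17.5 − 8.5·33.5 = -162.2500; (r_i+r_j)·cross = 15.5·-162.2500 = -2514.8750
edge 1: (8.5,17.5)→(11,2.5)  cross = 8.5·2.5 − 11·17.5 = -171.2500; (r_i+r_j)·cross = 19.5·-171.2500 = -3339.3750
edge 2: (11,2.5)→(15.5,5.5)  cross = 11·5.5 − 15.5·2.5 = 21.7500; (r_i+r_j)·cross = 26.5·21.7500 = 576.3750
edge 3: (15.5,5.5)→(20,19)  cross = 15.5·19 − 20·5.5 = 184.5000; (r_i+r_j)·cross = 35.5·184.5000 = 6549.7500
edge 4: (20,19)→(19,25)  cross = 20·25 − 19·19 = 139.0000; (r_i+r_j)·cross = 39·139.0000 = 5421.0000
edge 5: (19,25)→(14.5,32.5)  cross = 19·32.5 − 14.5·25 = 255.0000; (r_i+r_j)·cross = 33.5·255.0000 = 8542.5000
edge 6: (14.5,32.5)→(10,34)  cross = 14.5·34 − 10·32.5 = 168.0000; (r_i+r_j)·cross = 24.5·168.0000 = 4116.0000
edge 7: (10,34)→(7,33.5)  cross = 10·33.5 − 7·34 = 97.0000; (r_i+r_j)·cross = 17·97.0000 = 1649.0000
Σcross = 531.7500 → A = |Σcross|/2 = 265.8750 mm²
Σ(r_i+r_j)·cross = 21000.3750 → first moment M = |Σ|/6 = 3500.0625
R_c = M/A = 3500.0625/265.8750 = 13.1643 mm
θ = 218° = 3.804818 rad
V = θ·R_c·A = 3.804818·13.1643·265.8750 = 13317.100 mm³

Volume = 13317.100 mm³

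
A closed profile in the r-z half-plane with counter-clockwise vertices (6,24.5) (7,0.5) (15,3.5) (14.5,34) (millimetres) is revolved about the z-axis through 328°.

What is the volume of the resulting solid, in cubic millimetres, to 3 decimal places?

Profile (r,z), 4 vertices: (6,24.5) (7,0.5) (15,3.5) (14.5,34)
edge 0: (6,24.5)→(7,0.5)  cross = 6·0.5 − 7·24.5 = -168.5000; (r_i+r_j)·cross = 13·-168.5000 = -2190.5000
edge 1: (7,0.5)→(15,3.5)  cross = 7·3.5 − 15·0.5 = 17.0000; (r_i+r_j)·cross = 22·17.0000 = 374.0000
edge 2: (15,3.5)→(14.5,34)  cross = 15·34 − 14.5·3.5 = 459.2500; (r_i+r_j)·cross = 29.5·459.2500 = 13547.8750
edge 3: (14.5,34)→(6,24.5)  cross = 14.5·24.5 − 6·34 = 151.2500; (r_i+r_j)·cross = 20.5·151.2500 = 3100.6250
Σcross = 459.0000 → A = |Σcross|/2 = 229.5000 mm²
Σ(r_i+r_j)·cross = 14832.0000 → first moment M = |Σ|/6 = 2472.0000
R_c = M/A = 2472.0000/229.5000 = 10.7712 mm
θ = 328° = 5.724680 rad
V = θ·R_c·A = 5.724680·10.7712·229.5000 = 14151.409 mm³

Volume = 14151.409 mm³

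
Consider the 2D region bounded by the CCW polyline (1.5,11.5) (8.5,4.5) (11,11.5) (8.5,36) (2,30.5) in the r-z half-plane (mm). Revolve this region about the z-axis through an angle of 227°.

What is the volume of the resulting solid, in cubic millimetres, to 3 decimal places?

Volume = 5106.391 mm³

Profile (r,z), 5 vertices: (1.5,11.5) (8.5,4.5) (11,11.5) (8.5,36) (2,30.5)
edge 0: (1.5,11.5)→(8.5,4.5)  cross = 1.5·4.5 − 8.5·11.5 = -91.0000; (r_i+r_j)·cross = 10·-91.0000 = -910.0000
edge 1: (8.5,4.5)→(11,11.5)  cross = 8.5·11.5 − 11·4.5 = 48.2500; (r_i+r_j)·cross = 19.5·48.2500 = 940.8750
edge 2: (11,11.5)→(8.5,36)  cross = 11·36 − 8.5·11.5 = 298.2500; (r_i+r_j)·cross = 19.5·298.2500 = 5815.8750
edge 3: (8.5,36)→(2,30.5)  cross = 8.5·30.5 − 2·36 = 187.2500; (r_i+r_j)·cross = 10.5·187.2500 = 1966.1250
edge 4: (2,30.5)→(1.5,11.5)  cross = 2·11.5 − 1.5·30.5 = -22.7500; (r_i+r_j)·cross = 3.5·-22.7500 = -79.6250
Σcross = 420.0000 → A = |Σcross|/2 = 210.0000 mm²
Σ(r_i+r_j)·cross = 7733.2500 → first moment M = |Σ|/6 = 1288.8750
R_c = M/A = 1288.8750/210.0000 = 6.1375 mm
θ = 227° = 3.961897 rad
V = θ·R_c·A = 3.961897·6.1375·210.0000 = 5106.391 mm³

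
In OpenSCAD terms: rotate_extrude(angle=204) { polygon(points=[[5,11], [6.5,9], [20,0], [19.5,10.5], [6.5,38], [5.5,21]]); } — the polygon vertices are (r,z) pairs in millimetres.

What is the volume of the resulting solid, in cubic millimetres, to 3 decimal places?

Volume = 11497.060 mm³

Profile (r,z), 6 vertices: (5,11) (6.5,9) (20,0) (19.5,10.5) (6.5,38) (5.5,21)
edge 0: (5,11)→(6.5,9)  cross = 5·9 − 6.5·11 = -26.5000; (r_i+r_j)·cross = 11.5·-26.5000 = -304.7500
edge 1: (6.5,9)→(20,0)  cross = 6.5·0 − 20·9 = -180.0000; (r_i+r_j)·cross = 26.5·-180.0000 = -4770.0000
edge 2: (20,0)→(19.5,10.5)  cross = 20·10.5 − 19.5·0 = 210.0000; (r_i+r_j)·cross = 39.5·210.0000 = 8295.0000
edge 3: (19.5,10.5)→(6.5,38)  cross = 19.5·38 − 6.5·10.5 = 672.7500; (r_i+r_j)·cross = 26·672.7500 = 17491.5000
edge 4: (6.5,38)→(5.5,21)  cross = 6.5·21 − 5.5·38 = -72.5000; (r_i+r_j)·cross = 12·-72.5000 = -870.0000
edge 5: (5.5,21)→(5,11)  cross = 5.5·11 − 5·21 = -44.5000; (r_i+r_j)·cross = 10.5·-44.5000 = -467.2500
Σcross = 559.2500 → A = |Σcross|/2 = 279.6250 mm²
Σ(r_i+r_j)·cross = 19374.5000 → first moment M = |Σ|/6 = 3229.0833
R_c = M/A = 3229.0833/279.6250 = 11.5479 mm
θ = 204° = 3.560472 rad
V = θ·R_c·A = 3.560472·11.5479·279.6250 = 11497.060 mm³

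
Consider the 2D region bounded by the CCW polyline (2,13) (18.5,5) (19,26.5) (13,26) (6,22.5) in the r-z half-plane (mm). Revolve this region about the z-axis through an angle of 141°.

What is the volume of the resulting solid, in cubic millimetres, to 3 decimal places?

Volume = 7275.334 mm³

Profile (r,z), 5 vertices: (2,13) (18.5,5) (19,26.5) (13,26) (6,22.5)
edge 0: (2,13)→(18.5,5)  cross = 2·5 − 18.5·13 = -230.5000; (r_i+r_j)·cross = 20.5·-230.5000 = -4725.2500
edge 1: (18.5,5)→(19,26.5)  cross = 18.5·26.5 − 19·5 = 395.2500; (r_i+r_j)·cross = 37.5·395.2500 = 14821.8750
edge 2: (19,26.5)→(13,26)  cross = 19·26 − 13·26.5 = 149.5000; (r_i+r_j)·cross = 32·149.5000 = 4784.0000
edge 3: (13,26)→(6,22.5)  cross = 13·22.5 − 6·26 = 136.5000; (r_i+r_j)·cross = 19·136.5000 = 2593.5000
edge 4: (6,22.5)→(2,13)  cross = 6·13 − 2·22.5 = 33.0000; (r_i+r_j)·cross = 8·33.0000 = 264.0000
Σcross = 483.7500 → A = |Σcross|/2 = 241.8750 mm²
Σ(r_i+r_j)·cross = 17738.1250 → first moment M = |Σ|/6 = 2956.3542
R_c = M/A = 2956.3542/241.8750 = 12.2227 mm
θ = 141° = 2.460914 rad
V = θ·R_c·A = 2.460914·12.2227·241.8750 = 7275.334 mm³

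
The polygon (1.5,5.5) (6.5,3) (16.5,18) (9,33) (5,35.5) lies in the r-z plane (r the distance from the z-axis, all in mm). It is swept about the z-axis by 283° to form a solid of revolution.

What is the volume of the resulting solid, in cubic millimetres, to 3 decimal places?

Volume = 10744.481 mm³

Profile (r,z), 5 vertices: (1.5,5.5) (6.5,3) (16.5,18) (9,33) (5,35.5)
edge 0: (1.5,5.5)→(6.5,3)  cross = 1.5·3 − 6.5·5.5 = -31.2500; (r_i+r_j)·cross = 8·-31.2500 = -250.0000
edge 1: (6.5,3)→(16.5,18)  cross = 6.5·18 − 16.5·3 = 67.5000; (r_i+r_j)·cross = 23·67.5000 = 1552.5000
edge 2: (16.5,18)→(9,33)  cross = 16.5·33 − 9·18 = 382.5000; (r_i+r_j)·cross = 25.5·382.5000 = 9753.7500
edge 3: (9,33)→(5,35.5)  cross = 9·35.5 − 5·33 = 154.5000; (r_i+r_j)·cross = 14·154.5000 = 2163.0000
edge 4: (5,35.5)→(1.5,5.5)  cross = 5·5.5 − 1.5·35.5 = -25.7500; (r_i+r_j)·cross = 6.5·-25.7500 = -167.3750
Σcross = 547.5000 → A = |Σcross|/2 = 273.7500 mm²
Σ(r_i+r_j)·cross = 13051.8750 → first moment M = |Σ|/6 = 2175.3125
R_c = M/A = 2175.3125/273.7500 = 7.9463 mm
θ = 283° = 4.939282 rad
V = θ·R_c·A = 4.939282·7.9463·273.7500 = 10744.481 mm³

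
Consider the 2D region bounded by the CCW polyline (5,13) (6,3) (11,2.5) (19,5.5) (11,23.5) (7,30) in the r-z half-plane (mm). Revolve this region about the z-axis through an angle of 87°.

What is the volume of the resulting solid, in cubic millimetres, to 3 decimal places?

Profile (r,z), 6 vertices: (5,13) (6,3) (11,2.5) (19,5.5) (11,23.5) (7,30)
edge 0: (5,13)→(6,3)  cross = 5·3 − 6·13 = -63.0000; (r_i+r_j)·cross = 11·-63.0000 = -693.0000
edge 1: (6,3)→(11,2.5)  cross = 6·2.5 − 11·3 = -18.0000; (r_i+r_j)·cross = 17·-18.0000 = -306.0000
edge 2: (11,2.5)→(19,5.5)  cross = 11·5.5 − 19·2.5 = 13.0000; (r_i+r_j)·cross = 30·13.0000 = 390.0000
edge 3: (19,5.5)→(11,23.5)  cross = 19·23.5 − 11·5.5 = 386.0000; (r_i+r_j)·cross = 30·386.0000 = 11580.0000
edge 4: (11,23.5)→(7,30)  cross = 11·30 − 7·23.5 = 165.5000; (r_i+r_j)·cross = 18·165.5000 = 2979.0000
edge 5: (7,30)→(5,13)  cross = 7·13 − 5·30 = -59.0000; (r_i+r_j)·cross = 12·-59.0000 = -708.0000
Σcross = 424.5000 → A = |Σcross|/2 = 212.2500 mm²
Σ(r_i+r_j)·cross = 13242.0000 → first moment M = |Σ|/6 = 2207.0000
R_c = M/A = 2207.0000/212.2500 = 10.3981 mm
θ = 87° = 1.518436 rad
V = θ·R_c·A = 1.518436·10.3981·212.2500 = 3351.189 mm³

Volume = 3351.189 mm³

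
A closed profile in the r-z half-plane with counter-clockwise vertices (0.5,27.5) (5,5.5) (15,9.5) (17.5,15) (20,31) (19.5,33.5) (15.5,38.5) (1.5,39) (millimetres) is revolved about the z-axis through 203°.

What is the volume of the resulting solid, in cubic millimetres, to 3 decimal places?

Profile (r,z), 8 vertices: (0.5,27.5) (5,5.5) (15,9.5) (17.5,15) (20,31) (19.5,33.5) (15.5,38.5) (1.5,39)
edge 0: (0.5,27.5)→(5,5.5)  cross = 0.5·5.5 − 5·27.5 = -134.7500; (r_i+r_j)·cross = 5.5·-134.7500 = -741.1250
edge 1: (5,5.5)→(15,9.5)  cross = 5·9.5 − 15·5.5 = -35.0000; (r_i+r_j)·cross = 20·-35.0000 = -700.0000
edge 2: (15,9.5)→(17.5,15)  cross = 15·15 − 17.5·9.5 = 58.7500; (r_i+r_j)·cross = 32.5·58.7500 = 1909.3750
edge 3: (17.5,15)→(20,31)  cross = 17.5·31 − 20·15 = 242.5000; (r_i+r_j)·cross = 37.5·242.5000 = 9093.7500
edge 4: (20,31)→(19.5,33.5)  cross = 20·33.5 − 19.5·31 = 65.5000; (r_i+r_j)·cross = 39.5·65.5000 = 2587.2500
edge 5: (19.5,33.5)→(15.5,38.5)  cross = 19.5·38.5 − 15.5·33.5 = 231.5000; (r_i+r_j)·cross = 35·231.5000 = 8102.5000
edge 6: (15.5,38.5)→(1.5,39)  cross = 15.5·39 − 1.5·38.5 = 546.7500; (r_i+r_j)·cross = 17·546.7500 = 9294.7500
edge 7: (1.5,39)→(0.5,27.5)  cross = 1.5·27.5 − 0.5·39 = 21.7500; (r_i+r_j)·cross = 2·21.7500 = 43.5000
Σcross = 997.0000 → A = |Σcross|/2 = 498.5000 mm²
Σ(r_i+r_j)·cross = 29590.0000 → first moment M = |Σ|/6 = 4931.6667
R_c = M/A = 4931.6667/498.5000 = 9.8930 mm
θ = 203° = 3.543018 rad
V = θ·R_c·A = 3.543018·9.8930·498.5000 = 17472.986 mm³

Volume = 17472.986 mm³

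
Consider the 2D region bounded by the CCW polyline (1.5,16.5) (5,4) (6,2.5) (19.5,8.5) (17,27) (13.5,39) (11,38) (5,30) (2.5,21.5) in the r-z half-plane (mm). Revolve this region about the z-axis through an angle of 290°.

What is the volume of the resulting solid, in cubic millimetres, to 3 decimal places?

Profile (r,z), 9 vertices: (1.5,16.5) (5,4) (6,2.5) (19.5,8.5) (17,27) (13.5,39) (11,38) (5,30) (2.5,21.5)
edge 0: (1.5,16.5)→(5,4)  cross = 1.5·4 − 5·16.5 = -76.5000; (r_i+r_j)·cross = 6.5·-76.5000 = -497.2500
edge 1: (5,4)→(6,2.5)  cross = 5·2.5 − 6·4 = -11.5000; (r_i+r_j)·cross = 11·-11.5000 = -126.5000
edge 2: (6,2.5)→(19.5,8.5)  cross = 6·8.5 − 19.5·2.5 = 2.2500; (r_i+r_j)·cross = 25.5·2.2500 = 57.3750
edge 3: (19.5,8.5)→(17,27)  cross = 19.5·27 − 17·8.5 = 382.0000; (r_i+r_j)·cross = 36.5·382.0000 = 13943.0000
edge 4: (17,27)→(13.5,39)  cross = 17·39 − 13.5·27 = 298.5000; (r_i+r_j)·cross = 30.5·298.5000 = 9104.2500
edge 5: (13.5,39)→(11,38)  cross = 13.5·38 − 11·39 = 84.0000; (r_i+r_j)·cross = 24.5·84.0000 = 2058.0000
edge 6: (11,38)→(5,30)  cross = 11·30 − 5·38 = 140.0000; (r_i+r_j)·cross = 16·140.0000 = 2240.0000
edge 7: (5,30)→(2.5,21.5)  cross = 5·21.5 − 2.5·30 = 32.5000; (r_i+r_j)·cross = 7.5·32.5000 = 243.7500
edge 8: (2.5,21.5)→(1.5,16.5)  cross = 2.5·16.5 − 1.5·21.5 = 9.0000; (r_i+r_j)·cross = 4·9.0000 = 36.0000
Σcross = 860.2500 → A = |Σcross|/2 = 430.1250 mm²
Σ(r_i+r_j)·cross = 27058.6250 → first moment M = |Σ|/6 = 4509.7708
R_c = M/A = 4509.7708/430.1250 = 10.4848 mm
θ = 290° = 5.061455 rad
V = θ·R_c·A = 5.061455·10.4848·430.1250 = 22826.001 mm³

Volume = 22826.001 mm³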